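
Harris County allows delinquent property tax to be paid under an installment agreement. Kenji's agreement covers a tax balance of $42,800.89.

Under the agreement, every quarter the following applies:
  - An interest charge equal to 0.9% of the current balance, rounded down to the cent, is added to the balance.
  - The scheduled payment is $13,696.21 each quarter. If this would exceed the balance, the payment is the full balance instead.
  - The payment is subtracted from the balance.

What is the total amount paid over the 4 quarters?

Quarter 1: opening $42,800.89; interest $385.20 → $43,186.09; payment $13,696.21; balance $29,489.88
Quarter 2: opening $29,489.88; interest $265.40 → $29,755.28; payment $13,696.21; balance $16,059.07
Quarter 3: opening $16,059.07; interest $144.53 → $16,203.60; payment $13,696.21; balance $2,507.39
Quarter 4: opening $2,507.39; interest $22.56 → $2,529.95; payment $2,529.95; balance $0.00
Total paid: $43,618.58

$43,618.58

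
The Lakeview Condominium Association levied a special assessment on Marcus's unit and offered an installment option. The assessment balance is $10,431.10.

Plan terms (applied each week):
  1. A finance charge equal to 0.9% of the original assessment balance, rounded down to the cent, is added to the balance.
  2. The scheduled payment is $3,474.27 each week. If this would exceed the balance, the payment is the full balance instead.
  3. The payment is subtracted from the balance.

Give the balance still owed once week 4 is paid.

$0.00

# | Opening | Interest | Payment | End bal
1 | $10,431.10 | $93.87 | $3,474.27 | $7,050.70
2 | $7,050.70 | $93.87 | $3,474.27 | $3,670.30
3 | $3,670.30 | $93.87 | $3,474.27 | $289.90
4 | $289.90 | $93.87 | $383.77 | $0.00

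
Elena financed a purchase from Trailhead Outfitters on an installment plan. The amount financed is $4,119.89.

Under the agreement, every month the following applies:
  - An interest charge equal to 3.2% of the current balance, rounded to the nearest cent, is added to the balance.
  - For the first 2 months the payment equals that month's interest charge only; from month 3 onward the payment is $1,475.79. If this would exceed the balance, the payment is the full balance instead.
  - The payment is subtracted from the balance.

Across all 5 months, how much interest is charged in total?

$528.80

Month 1: $4,119.89 +$131.84 interest = $4,251.73; pay $131.84 → $4,119.89
Month 2: $4,119.89 +$131.84 interest = $4,251.73; pay $131.84 → $4,119.89
Month 3: $4,119.89 +$131.84 interest = $4,251.73; pay $1,475.79 → $2,775.94
Month 4: $2,775.94 +$88.83 interest = $2,864.77; pay $1,475.79 → $1,388.98
Month 5: $1,388.98 +$44.45 interest = $1,433.43; pay $1,433.43 → $0.00
Total interest: $131.84 + $131.84 + $131.84 + $88.83 + $44.45 = $528.80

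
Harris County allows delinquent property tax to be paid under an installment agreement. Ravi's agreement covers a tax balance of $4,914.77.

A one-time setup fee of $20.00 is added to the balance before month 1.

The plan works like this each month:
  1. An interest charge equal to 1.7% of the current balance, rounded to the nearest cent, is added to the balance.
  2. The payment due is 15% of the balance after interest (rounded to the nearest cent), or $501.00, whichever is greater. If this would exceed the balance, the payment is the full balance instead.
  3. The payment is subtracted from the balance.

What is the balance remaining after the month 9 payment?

$390.37

# | Opening | Interest | Payment | End bal
1 | $4,934.77 | $83.89 | $752.80 | $4,265.86
2 | $4,265.86 | $72.52 | $650.76 | $3,687.62
3 | $3,687.62 | $62.69 | $562.55 | $3,187.76
4 | $3,187.76 | $54.19 | $501.00 | $2,740.95
5 | $2,740.95 | $46.60 | $501.00 | $2,286.55
6 | $2,286.55 | $38.87 | $501.00 | $1,824.42
7 | $1,824.42 | $31.02 | $501.00 | $1,354.44
8 | $1,354.44 | $23.03 | $501.00 | $876.47
9 | $876.47 | $14.90 | $501.00 | $390.37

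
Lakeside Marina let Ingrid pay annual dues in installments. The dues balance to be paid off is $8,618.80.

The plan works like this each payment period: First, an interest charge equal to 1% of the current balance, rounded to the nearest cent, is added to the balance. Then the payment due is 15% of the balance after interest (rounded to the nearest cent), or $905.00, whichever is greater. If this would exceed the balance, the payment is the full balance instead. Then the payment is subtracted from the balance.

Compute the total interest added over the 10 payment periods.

Payment period 1: $8,618.80 +$86.19 interest = $8,704.99; pay $1,305.75 → $7,399.24
Payment period 2: $7,399.24 +$73.99 interest = $7,473.23; pay $1,120.98 → $6,352.25
Payment period 3: $6,352.25 +$63.52 interest = $6,415.77; pay $962.37 → $5,453.40
Payment period 4: $5,453.40 +$54.53 interest = $5,507.93; pay $905.00 → $4,602.93
Payment period 5: $4,602.93 +$46.03 interest = $4,648.96; pay $905.00 → $3,743.96
Payment period 6: $3,743.96 +$37.44 interest = $3,781.40; pay $905.00 → $2,876.40
Payment period 7: $2,876.40 +$28.76 interest = $2,905.16; pay $905.00 → $2,000.16
Payment period 8: $2,000.16 +$20.00 interest = $2,020.16; pay $905.00 → $1,115.16
Payment period 9: $1,115.16 +$11.15 interest = $1,126.31; pay $905.00 → $221.31
Payment period 10: $221.31 +$2.21 interest = $223.52; pay $223.52 → $0.00
Total interest: $86.19 + $73.99 + $63.52 + $54.53 + $46.03 + $37.44 + $28.76 + $20.00 + $11.15 + $2.21 = $423.82

$423.82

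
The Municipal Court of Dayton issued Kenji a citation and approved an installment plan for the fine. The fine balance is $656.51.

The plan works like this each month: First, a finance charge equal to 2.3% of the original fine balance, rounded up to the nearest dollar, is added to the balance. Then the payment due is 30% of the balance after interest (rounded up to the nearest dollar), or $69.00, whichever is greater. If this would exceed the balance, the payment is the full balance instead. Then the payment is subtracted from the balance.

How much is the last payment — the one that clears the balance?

$42.51

Month 1: $656.51 +$16.00 interest = $672.51; pay $202.00 → $470.51
Month 2: $470.51 +$16.00 interest = $486.51; pay $146.00 → $340.51
Month 3: $340.51 +$16.00 interest = $356.51; pay $107.00 → $249.51
Month 4: $249.51 +$16.00 interest = $265.51; pay $80.00 → $185.51
Month 5: $185.51 +$16.00 interest = $201.51; pay $69.00 → $132.51
Month 6: $132.51 +$16.00 interest = $148.51; pay $69.00 → $79.51
Month 7: $79.51 +$16.00 interest = $95.51; pay $69.00 → $26.51
Month 8: $26.51 +$16.00 interest = $42.51; pay $42.51 → $0.00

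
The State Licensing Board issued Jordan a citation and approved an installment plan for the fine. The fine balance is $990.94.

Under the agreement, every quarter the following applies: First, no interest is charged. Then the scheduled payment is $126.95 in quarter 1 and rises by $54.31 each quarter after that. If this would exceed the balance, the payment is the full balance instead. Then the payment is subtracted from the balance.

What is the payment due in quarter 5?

$157.28

Quarter 1: $990.94 − $126.95 → $863.99
Quarter 2: $863.99 − $181.26 → $682.73
Quarter 3: $682.73 − $235.57 → $447.16
Quarter 4: $447.16 − $289.88 → $157.28
Quarter 5: $157.28 − $157.28 → $0.00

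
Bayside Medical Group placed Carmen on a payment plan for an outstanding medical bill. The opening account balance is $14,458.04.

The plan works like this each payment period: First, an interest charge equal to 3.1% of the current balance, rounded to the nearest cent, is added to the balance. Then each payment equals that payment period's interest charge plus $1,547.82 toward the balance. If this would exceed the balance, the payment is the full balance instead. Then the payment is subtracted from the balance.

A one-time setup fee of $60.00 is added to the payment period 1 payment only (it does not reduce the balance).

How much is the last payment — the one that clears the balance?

Payment period 1: $14,458.04 +$448.20 interest = $14,906.24; pay $1,996.02 (+ $60.00 fee) → $12,910.22
Payment period 2: $12,910.22 +$400.22 interest = $13,310.44; pay $1,948.04 → $11,362.40
Payment period 3: $11,362.40 +$352.23 interest = $11,714.63; pay $1,900.05 → $9,814.58
Payment period 4: $9,814.58 +$304.25 interest = $10,118.83; pay $1,852.07 → $8,266.76
Payment period 5: $8,266.76 +$256.27 interest = $8,523.03; pay $1,804.09 → $6,718.94
Payment period 6: $6,718.94 +$208.29 interest = $6,927.23; pay $1,756.11 → $5,171.12
Payment period 7: $5,171.12 +$160.30 interest = $5,331.42; pay $1,708.12 → $3,623.30
Payment period 8: $3,623.30 +$112.32 interest = $3,735.62; pay $1,660.14 → $2,075.48
Payment period 9: $2,075.48 +$64.34 interest = $2,139.82; pay $1,612.16 → $527.66
Payment period 10: $527.66 +$16.36 interest = $544.02; pay $544.02 → $0.00

$544.02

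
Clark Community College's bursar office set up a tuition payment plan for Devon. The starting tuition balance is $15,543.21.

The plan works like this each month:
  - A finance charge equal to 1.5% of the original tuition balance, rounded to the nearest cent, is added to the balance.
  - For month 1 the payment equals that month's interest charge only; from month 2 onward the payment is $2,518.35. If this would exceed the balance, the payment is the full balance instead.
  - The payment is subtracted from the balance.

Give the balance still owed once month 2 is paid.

# | Opening | Interest | Payment | End bal
1 | $15,543.21 | $233.15 | $233.15 | $15,543.21
2 | $15,543.21 | $233.15 | $2,518.35 | $13,258.01

$13,258.01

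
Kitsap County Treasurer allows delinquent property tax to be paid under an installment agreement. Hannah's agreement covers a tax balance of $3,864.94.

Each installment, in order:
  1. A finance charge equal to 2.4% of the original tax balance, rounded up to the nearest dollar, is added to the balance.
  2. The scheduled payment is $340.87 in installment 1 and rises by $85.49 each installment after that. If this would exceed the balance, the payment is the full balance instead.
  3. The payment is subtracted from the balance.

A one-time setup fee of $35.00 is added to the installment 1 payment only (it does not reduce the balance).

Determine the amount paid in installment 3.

$511.85

# | Opening | Interest | Payment | Fee | End bal
1 | $3,864.94 | $93.00 | $340.87 | $35.00 | $3,617.07
2 | $3,617.07 | $93.00 | $426.36 | — | $3,283.71
3 | $3,283.71 | $93.00 | $511.85 | — | $2,864.86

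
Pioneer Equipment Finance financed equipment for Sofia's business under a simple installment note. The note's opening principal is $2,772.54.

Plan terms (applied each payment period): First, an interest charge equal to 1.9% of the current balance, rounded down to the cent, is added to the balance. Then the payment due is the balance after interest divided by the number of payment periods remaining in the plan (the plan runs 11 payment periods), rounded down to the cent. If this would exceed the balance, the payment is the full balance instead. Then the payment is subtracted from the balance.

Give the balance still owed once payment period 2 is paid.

$2,355.46

Payment period 1: opening $2,772.54; interest $52.67 → $2,825.21; payment $256.83; balance $2,568.38
Payment period 2: opening $2,568.38; interest $48.79 → $2,617.17; payment $261.71; balance $2,355.46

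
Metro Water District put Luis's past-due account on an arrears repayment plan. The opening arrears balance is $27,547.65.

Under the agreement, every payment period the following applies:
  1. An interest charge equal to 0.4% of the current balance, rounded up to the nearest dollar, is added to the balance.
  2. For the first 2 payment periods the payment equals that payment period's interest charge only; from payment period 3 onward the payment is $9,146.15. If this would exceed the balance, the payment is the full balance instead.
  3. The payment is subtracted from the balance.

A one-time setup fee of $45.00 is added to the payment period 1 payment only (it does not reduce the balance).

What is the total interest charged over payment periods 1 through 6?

Payment period 1: $27,547.65 +$111.00 interest = $27,658.65; pay $111.00 (+ $45.00 fee) → $27,547.65
Payment period 2: $27,547.65 +$111.00 interest = $27,658.65; pay $111.00 → $27,547.65
Payment period 3: $27,547.65 +$111.00 interest = $27,658.65; pay $9,146.15 → $18,512.50
Payment period 4: $18,512.50 +$75.00 interest = $18,587.50; pay $9,146.15 → $9,441.35
Payment period 5: $9,441.35 +$38.00 interest = $9,479.35; pay $9,146.15 → $333.20
Payment period 6: $333.20 +$2.00 interest = $335.20; pay $335.20 → $0.00
Total interest: $111.00 + $111.00 + $111.00 + $75.00 + $38.00 + $2.00 = $448.00

$448.00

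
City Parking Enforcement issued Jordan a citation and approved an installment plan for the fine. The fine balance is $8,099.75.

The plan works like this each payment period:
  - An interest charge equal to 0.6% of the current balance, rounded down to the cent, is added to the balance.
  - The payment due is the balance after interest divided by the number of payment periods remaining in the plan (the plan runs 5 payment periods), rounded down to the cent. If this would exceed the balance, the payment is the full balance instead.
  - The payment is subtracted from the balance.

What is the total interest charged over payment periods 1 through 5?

# | Opening | Interest | Payment | End bal
1 | $8,099.75 | $48.59 | $1,629.66 | $6,518.68
2 | $6,518.68 | $39.11 | $1,639.44 | $4,918.35
3 | $4,918.35 | $29.51 | $1,649.28 | $3,298.58
4 | $3,298.58 | $19.79 | $1,659.18 | $1,659.19
5 | $1,659.19 | $9.95 | $1,669.14 | $0.00
Total interest: $48.59 + $39.11 + $29.51 + $19.79 + $9.95 = $146.95

$146.95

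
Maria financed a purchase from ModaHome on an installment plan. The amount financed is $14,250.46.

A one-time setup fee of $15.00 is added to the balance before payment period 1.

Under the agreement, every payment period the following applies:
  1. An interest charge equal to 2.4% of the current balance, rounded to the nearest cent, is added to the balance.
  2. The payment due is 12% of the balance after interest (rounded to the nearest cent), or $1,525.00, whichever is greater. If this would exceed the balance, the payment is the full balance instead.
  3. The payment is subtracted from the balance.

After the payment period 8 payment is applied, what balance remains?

# | Opening | Interest | Payment | End bal
1 | $14,265.46 | $342.37 | $1,752.94 | $12,854.89
2 | $12,854.89 | $308.52 | $1,579.61 | $11,583.80
3 | $11,583.80 | $278.01 | $1,525.00 | $10,336.81
4 | $10,336.81 | $248.08 | $1,525.00 | $9,059.89
5 | $9,059.89 | $217.44 | $1,525.00 | $7,752.33
6 | $7,752.33 | $186.06 | $1,525.00 | $6,413.39
7 | $6,413.39 | $153.92 | $1,525.00 | $5,042.31
8 | $5,042.31 | $121.02 | $1,525.00 | $3,638.33

$3,638.33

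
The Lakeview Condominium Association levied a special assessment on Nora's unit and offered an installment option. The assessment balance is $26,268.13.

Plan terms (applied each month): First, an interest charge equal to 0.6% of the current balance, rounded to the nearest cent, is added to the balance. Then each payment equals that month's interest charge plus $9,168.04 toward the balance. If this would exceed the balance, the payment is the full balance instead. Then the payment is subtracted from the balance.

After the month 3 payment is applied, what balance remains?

$0.00

Month 1: opening $26,268.13; interest $157.61 → $26,425.74; payment $9,325.65; balance $17,100.09
Month 2: opening $17,100.09; interest $102.60 → $17,202.69; payment $9,270.64; balance $7,932.05
Month 3: opening $7,932.05; interest $47.59 → $7,979.64; payment $7,979.64; balance $0.00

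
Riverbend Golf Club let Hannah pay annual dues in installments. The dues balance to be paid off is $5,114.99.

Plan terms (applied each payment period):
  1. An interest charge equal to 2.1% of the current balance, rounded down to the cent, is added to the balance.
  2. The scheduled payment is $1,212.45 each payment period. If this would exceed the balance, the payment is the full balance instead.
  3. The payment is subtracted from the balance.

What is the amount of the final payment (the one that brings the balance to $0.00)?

Payment period 1: $5,114.99 +$107.41 interest = $5,222.40; pay $1,212.45 → $4,009.95
Payment period 2: $4,009.95 +$84.20 interest = $4,094.15; pay $1,212.45 → $2,881.70
Payment period 3: $2,881.70 +$60.51 interest = $2,942.21; pay $1,212.45 → $1,729.76
Payment period 4: $1,729.76 +$36.32 interest = $1,766.08; pay $1,212.45 → $553.63
Payment period 5: $553.63 +$11.62 interest = $565.25; pay $565.25 → $0.00

$565.25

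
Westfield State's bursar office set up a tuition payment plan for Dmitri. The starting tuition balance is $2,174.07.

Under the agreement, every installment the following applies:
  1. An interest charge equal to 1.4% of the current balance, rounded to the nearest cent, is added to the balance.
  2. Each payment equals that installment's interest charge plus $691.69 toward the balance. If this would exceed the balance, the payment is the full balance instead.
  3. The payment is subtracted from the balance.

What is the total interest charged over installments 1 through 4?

$63.65

# | Opening | Interest | Payment | End bal
1 | $2,174.07 | $30.44 | $722.13 | $1,482.38
2 | $1,482.38 | $20.75 | $712.44 | $790.69
3 | $790.69 | $11.07 | $702.76 | $99.00
4 | $99.00 | $1.39 | $100.39 | $0.00
Total interest: $30.44 + $20.75 + $11.07 + $1.39 = $63.65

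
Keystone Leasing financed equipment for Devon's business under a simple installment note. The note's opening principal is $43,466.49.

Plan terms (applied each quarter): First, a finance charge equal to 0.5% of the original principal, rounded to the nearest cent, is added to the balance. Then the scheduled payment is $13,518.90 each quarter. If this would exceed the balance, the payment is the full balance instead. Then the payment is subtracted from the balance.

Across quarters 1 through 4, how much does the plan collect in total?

$44,335.81

# | Opening | Interest | Payment | End bal
1 | $43,466.49 | $217.33 | $13,518.90 | $30,164.92
2 | $30,164.92 | $217.33 | $13,518.90 | $16,863.35
3 | $16,863.35 | $217.33 | $13,518.90 | $3,561.78
4 | $3,561.78 | $217.33 | $3,779.11 | $0.00
Total paid: $44,335.81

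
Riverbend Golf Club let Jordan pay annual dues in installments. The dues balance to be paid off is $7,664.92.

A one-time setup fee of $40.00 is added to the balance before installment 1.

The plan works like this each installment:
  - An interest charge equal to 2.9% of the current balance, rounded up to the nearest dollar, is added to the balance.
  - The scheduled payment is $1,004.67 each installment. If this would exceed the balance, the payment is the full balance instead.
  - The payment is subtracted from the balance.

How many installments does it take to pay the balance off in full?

9

Installment 1: $7,704.92 +$224.00 interest = $7,928.92; pay $1,004.67 → $6,924.25
Installment 2: $6,924.25 +$201.00 interest = $7,125.25; pay $1,004.67 → $6,120.58
Installment 3: $6,120.58 +$178.00 interest = $6,298.58; pay $1,004.67 → $5,293.91
Installment 4: $5,293.91 +$154.00 interest = $5,447.91; pay $1,004.67 → $4,443.24
Installment 5: $4,443.24 +$129.00 interest = $4,572.24; pay $1,004.67 → $3,567.57
Installment 6: $3,567.57 +$104.00 interest = $3,671.57; pay $1,004.67 → $2,666.90
Installment 7: $2,666.90 +$78.00 interest = $2,744.90; pay $1,004.67 → $1,740.23
Installment 8: $1,740.23 +$51.00 interest = $1,791.23; pay $1,004.67 → $786.56
Installment 9: $786.56 +$23.00 interest = $809.56; pay $809.56 → $0.00
Balance reaches $0.00 in installment 9.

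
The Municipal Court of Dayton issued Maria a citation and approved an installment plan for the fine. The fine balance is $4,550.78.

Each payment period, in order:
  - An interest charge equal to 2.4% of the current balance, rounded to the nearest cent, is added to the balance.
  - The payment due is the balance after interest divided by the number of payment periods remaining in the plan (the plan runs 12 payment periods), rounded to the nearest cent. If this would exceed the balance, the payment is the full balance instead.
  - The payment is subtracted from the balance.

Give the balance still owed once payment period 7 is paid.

$2,238.59

Payment period 1: $4,550.78 +$109.22 interest = $4,660.00; pay $388.33 → $4,271.67
Payment period 2: $4,271.67 +$102.52 interest = $4,374.19; pay $397.65 → $3,976.54
Payment period 3: $3,976.54 +$95.44 interest = $4,071.98; pay $407.20 → $3,664.78
Payment period 4: $3,664.78 +$87.95 interest = $3,752.73; pay $416.97 → $3,335.76
Payment period 5: $3,335.76 +$80.06 interest = $3,415.82; pay $426.98 → $2,988.84
Payment period 6: $2,988.84 +$71.73 interest = $3,060.57; pay $437.22 → $2,623.35
Payment period 7: $2,623.35 +$62.96 interest = $2,686.31; pay $447.72 → $2,238.59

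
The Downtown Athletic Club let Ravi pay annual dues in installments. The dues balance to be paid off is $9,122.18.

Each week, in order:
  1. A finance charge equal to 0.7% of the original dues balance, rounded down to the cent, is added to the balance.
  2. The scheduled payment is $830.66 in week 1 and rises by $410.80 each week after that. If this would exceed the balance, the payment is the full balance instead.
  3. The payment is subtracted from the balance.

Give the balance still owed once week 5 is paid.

$1,180.13

Week 1: opening $9,122.18; interest $63.85 → $9,186.03; payment $830.66; balance $8,355.37
Week 2: opening $8,355.37; interest $63.85 → $8,419.22; payment $1,241.46; balance $7,177.76
Week 3: opening $7,177.76; interest $63.85 → $7,241.61; payment $1,652.26; balance $5,589.35
Week 4: opening $5,589.35; interest $63.85 → $5,653.20; payment $2,063.06; balance $3,590.14
Week 5: opening $3,590.14; interest $63.85 → $3,653.99; payment $2,473.86; balance $1,180.13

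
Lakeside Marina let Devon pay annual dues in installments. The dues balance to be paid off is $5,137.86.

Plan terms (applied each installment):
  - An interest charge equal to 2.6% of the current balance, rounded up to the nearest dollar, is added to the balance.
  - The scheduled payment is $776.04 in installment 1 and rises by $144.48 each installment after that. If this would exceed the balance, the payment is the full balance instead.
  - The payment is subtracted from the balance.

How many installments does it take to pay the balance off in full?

Installment 1: opening $5,137.86; interest $134.00 → $5,271.86; payment $776.04; balance $4,495.82
Installment 2: opening $4,495.82; interest $117.00 → $4,612.82; payment $920.52; balance $3,692.30
Installment 3: opening $3,692.30; interest $96.00 → $3,788.30; payment $1,065.00; balance $2,723.30
Installment 4: opening $2,723.30; interest $71.00 → $2,794.30; payment $1,209.48; balance $1,584.82
Installment 5: opening $1,584.82; interest $42.00 → $1,626.82; payment $1,353.96; balance $272.86
Installment 6: opening $272.86; interest $8.00 → $280.86; payment $280.86; balance $0.00
Balance reaches $0.00 in installment 6.

6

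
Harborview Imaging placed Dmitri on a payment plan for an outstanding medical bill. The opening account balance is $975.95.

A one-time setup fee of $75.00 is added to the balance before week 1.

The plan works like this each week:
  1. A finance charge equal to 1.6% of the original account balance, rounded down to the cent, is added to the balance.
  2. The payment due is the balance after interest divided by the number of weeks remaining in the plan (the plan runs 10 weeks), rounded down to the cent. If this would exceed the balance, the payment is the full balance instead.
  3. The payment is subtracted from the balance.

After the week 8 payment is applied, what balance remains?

# | Opening | Interest | Payment | End bal
1 | $1,050.95 | $15.61 | $106.65 | $959.91
2 | $959.91 | $15.61 | $108.39 | $867.13
3 | $867.13 | $15.61 | $110.34 | $772.40
4 | $772.40 | $15.61 | $112.57 | $675.44
5 | $675.44 | $15.61 | $115.17 | $575.88
6 | $575.88 | $15.61 | $118.29 | $473.20
7 | $473.20 | $15.61 | $122.20 | $366.61
8 | $366.61 | $15.61 | $127.40 | $254.82

$254.82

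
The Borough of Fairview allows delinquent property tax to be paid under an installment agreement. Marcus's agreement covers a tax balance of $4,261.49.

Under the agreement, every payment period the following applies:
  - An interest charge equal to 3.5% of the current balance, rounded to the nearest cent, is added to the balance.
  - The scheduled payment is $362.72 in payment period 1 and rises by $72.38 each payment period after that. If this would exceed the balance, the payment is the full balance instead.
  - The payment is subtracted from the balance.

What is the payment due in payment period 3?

Payment period 1: $4,261.49 +$149.15 interest = $4,410.64; pay $362.72 → $4,047.92
Payment period 2: $4,047.92 +$141.68 interest = $4,189.60; pay $435.10 → $3,754.50
Payment period 3: $3,754.50 +$131.41 interest = $3,885.91; pay $507.48 → $3,378.43

$507.48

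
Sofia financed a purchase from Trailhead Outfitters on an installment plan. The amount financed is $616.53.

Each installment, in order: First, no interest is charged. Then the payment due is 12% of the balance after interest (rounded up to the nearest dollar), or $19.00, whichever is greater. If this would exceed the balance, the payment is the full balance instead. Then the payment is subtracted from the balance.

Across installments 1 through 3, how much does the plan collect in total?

# | Opening | Payment | End bal
1 | $616.53 | $74.00 | $542.53
2 | $542.53 | $66.00 | $476.53
3 | $476.53 | $58.00 | $418.53
Total paid: $198.00

$198.00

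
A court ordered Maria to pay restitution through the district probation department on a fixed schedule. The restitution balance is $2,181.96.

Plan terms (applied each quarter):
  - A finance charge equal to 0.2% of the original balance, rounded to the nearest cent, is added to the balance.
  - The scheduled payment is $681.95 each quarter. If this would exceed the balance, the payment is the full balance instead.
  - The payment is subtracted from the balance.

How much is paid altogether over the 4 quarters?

$2,199.40

Quarter 1: $2,181.96 +$4.36 interest = $2,186.32; pay $681.95 → $1,504.37
Quarter 2: $1,504.37 +$4.36 interest = $1,508.73; pay $681.95 → $826.78
Quarter 3: $826.78 +$4.36 interest = $831.14; pay $681.95 → $149.19
Quarter 4: $149.19 +$4.36 interest = $153.55; pay $153.55 → $0.00
Total paid: $2,199.40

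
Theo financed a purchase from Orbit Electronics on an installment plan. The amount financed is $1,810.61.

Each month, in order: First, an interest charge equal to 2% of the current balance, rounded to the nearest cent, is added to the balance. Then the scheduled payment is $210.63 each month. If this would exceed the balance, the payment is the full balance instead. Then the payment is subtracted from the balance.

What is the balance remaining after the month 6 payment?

Month 1: $1,810.61 +$36.21 interest = $1,846.82; pay $210.63 → $1,636.19
Month 2: $1,636.19 +$32.72 interest = $1,668.91; pay $210.63 → $1,458.28
Month 3: $1,458.28 +$29.17 interest = $1,487.45; pay $210.63 → $1,276.82
Month 4: $1,276.82 +$25.54 interest = $1,302.36; pay $210.63 → $1,091.73
Month 5: $1,091.73 +$21.83 interest = $1,113.56; pay $210.63 → $902.93
Month 6: $902.93 +$18.06 interest = $920.99; pay $210.63 → $710.36

$710.36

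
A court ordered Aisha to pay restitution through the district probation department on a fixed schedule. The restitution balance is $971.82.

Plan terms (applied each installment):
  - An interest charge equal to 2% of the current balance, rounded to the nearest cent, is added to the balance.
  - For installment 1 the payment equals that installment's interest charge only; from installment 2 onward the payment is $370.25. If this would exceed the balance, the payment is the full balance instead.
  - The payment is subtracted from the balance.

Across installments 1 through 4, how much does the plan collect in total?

# | Opening | Interest | Payment | End bal
1 | $971.82 | $19.44 | $19.44 | $971.82
2 | $971.82 | $19.44 | $370.25 | $621.01
3 | $621.01 | $12.42 | $370.25 | $263.18
4 | $263.18 | $5.26 | $268.44 | $0.00
Total paid: $1,028.38

$1,028.38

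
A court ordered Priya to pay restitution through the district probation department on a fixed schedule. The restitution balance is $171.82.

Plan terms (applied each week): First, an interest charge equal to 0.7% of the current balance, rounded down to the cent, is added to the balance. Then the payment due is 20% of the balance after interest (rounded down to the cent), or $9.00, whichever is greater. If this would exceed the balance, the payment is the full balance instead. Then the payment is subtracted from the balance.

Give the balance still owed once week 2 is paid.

$111.51

# | Opening | Interest | Payment | End bal
1 | $171.82 | $1.20 | $34.60 | $138.42
2 | $138.42 | $0.96 | $27.87 | $111.51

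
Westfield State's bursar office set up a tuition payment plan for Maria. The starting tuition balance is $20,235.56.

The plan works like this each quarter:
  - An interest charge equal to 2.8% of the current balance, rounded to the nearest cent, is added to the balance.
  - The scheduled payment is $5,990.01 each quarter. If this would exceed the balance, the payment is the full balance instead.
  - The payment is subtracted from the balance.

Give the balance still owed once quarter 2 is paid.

Quarter 1: $20,235.56 +$566.60 interest = $20,802.16; pay $5,990.01 → $14,812.15
Quarter 2: $14,812.15 +$414.74 interest = $15,226.89; pay $5,990.01 → $9,236.88

$9,236.88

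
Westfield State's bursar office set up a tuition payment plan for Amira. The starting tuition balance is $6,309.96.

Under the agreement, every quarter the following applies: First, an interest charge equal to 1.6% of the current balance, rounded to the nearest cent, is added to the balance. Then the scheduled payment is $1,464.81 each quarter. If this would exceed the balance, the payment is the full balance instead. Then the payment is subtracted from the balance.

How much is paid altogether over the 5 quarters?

Quarter 1: $6,309.96 +$100.96 interest = $6,410.92; pay $1,464.81 → $4,946.11
Quarter 2: $4,946.11 +$79.14 interest = $5,025.25; pay $1,464.81 → $3,560.44
Quarter 3: $3,560.44 +$56.97 interest = $3,617.41; pay $1,464.81 → $2,152.60
Quarter 4: $2,152.60 +$34.44 interest = $2,187.04; pay $1,464.81 → $722.23
Quarter 5: $722.23 +$11.56 interest = $733.79; pay $733.79 → $0.00
Total paid: $6,593.03

$6,593.03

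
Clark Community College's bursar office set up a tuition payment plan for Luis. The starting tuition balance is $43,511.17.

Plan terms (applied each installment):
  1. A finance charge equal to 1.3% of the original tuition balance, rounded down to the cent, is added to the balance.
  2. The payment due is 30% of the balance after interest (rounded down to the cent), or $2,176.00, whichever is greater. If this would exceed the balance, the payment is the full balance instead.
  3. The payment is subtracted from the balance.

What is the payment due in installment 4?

# | Opening | Interest | Payment | End bal
1 | $43,511.17 | $565.64 | $13,223.04 | $30,853.77
2 | $30,853.77 | $565.64 | $9,425.82 | $21,993.59
3 | $21,993.59 | $565.64 | $6,767.76 | $15,791.47
4 | $15,791.47 | $565.64 | $4,907.13 | $11,449.98

$4,907.13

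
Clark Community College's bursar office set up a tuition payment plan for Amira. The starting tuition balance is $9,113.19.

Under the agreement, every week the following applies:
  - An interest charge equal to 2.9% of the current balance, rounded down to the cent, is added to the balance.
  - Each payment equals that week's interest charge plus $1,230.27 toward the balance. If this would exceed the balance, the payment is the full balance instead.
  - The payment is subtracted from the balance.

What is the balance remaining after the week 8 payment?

# | Opening | Interest | Payment | End bal
1 | $9,113.19 | $264.28 | $1,494.55 | $7,882.92
2 | $7,882.92 | $228.60 | $1,458.87 | $6,652.65
3 | $6,652.65 | $192.92 | $1,423.19 | $5,422.38
4 | $5,422.38 | $157.24 | $1,387.51 | $4,192.11
5 | $4,192.11 | $121.57 | $1,351.84 | $2,961.84
6 | $2,961.84 | $85.89 | $1,316.16 | $1,731.57
7 | $1,731.57 | $50.21 | $1,280.48 | $501.30
8 | $501.30 | $14.53 | $515.83 | $0.00

$0.00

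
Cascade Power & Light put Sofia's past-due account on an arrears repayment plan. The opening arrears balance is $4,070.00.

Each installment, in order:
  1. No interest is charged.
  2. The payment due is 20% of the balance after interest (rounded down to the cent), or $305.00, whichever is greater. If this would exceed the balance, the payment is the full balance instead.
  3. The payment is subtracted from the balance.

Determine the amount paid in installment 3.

$520.96

Installment 1: opening $4,070.00; payment $814.00; balance $3,256.00
Installment 2: opening $3,256.00; payment $651.20; balance $2,604.80
Installment 3: opening $2,604.80; payment $520.96; balance $2,083.84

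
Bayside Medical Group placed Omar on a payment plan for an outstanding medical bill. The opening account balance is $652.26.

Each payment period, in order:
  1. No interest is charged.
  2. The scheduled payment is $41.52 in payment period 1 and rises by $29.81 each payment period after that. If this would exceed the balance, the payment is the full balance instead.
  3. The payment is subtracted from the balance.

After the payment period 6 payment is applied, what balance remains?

Payment period 1: $652.26 − $41.52 → $610.74
Payment period 2: $610.74 − $71.33 → $539.41
Payment period 3: $539.41 − $101.14 → $438.27
Payment period 4: $438.27 − $130.95 → $307.32
Payment period 5: $307.32 − $160.76 → $146.56
Payment period 6: $146.56 − $146.56 → $0.00

$0.00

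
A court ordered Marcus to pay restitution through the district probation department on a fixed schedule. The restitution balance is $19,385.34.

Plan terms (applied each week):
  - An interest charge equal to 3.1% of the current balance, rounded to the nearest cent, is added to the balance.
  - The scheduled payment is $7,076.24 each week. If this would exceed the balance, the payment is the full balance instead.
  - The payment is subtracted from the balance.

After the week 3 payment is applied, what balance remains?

# | Opening | Interest | Payment | End bal
1 | $19,385.34 | $600.95 | $7,076.24 | $12,910.05
2 | $12,910.05 | $400.21 | $7,076.24 | $6,234.02
3 | $6,234.02 | $193.25 | $6,427.27 | $0.00

$0.00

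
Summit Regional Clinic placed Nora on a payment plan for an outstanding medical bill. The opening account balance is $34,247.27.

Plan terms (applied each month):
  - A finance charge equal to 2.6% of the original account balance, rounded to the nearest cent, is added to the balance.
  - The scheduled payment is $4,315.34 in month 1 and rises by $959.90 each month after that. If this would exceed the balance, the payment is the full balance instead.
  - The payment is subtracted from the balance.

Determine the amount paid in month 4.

$7,195.04

# | Opening | Interest | Payment | End bal
1 | $34,247.27 | $890.43 | $4,315.34 | $30,822.36
2 | $30,822.36 | $890.43 | $5,275.24 | $26,437.55
3 | $26,437.55 | $890.43 | $6,235.14 | $21,092.84
4 | $21,092.84 | $890.43 | $7,195.04 | $14,788.23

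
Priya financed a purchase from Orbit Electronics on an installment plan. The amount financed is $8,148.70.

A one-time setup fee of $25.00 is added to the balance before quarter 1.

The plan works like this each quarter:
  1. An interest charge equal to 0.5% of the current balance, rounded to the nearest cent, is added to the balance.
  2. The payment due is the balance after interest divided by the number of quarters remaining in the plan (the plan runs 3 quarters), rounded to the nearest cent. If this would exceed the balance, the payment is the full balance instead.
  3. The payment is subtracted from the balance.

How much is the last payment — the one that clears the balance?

Quarter 1: $8,173.70 +$40.87 interest = $8,214.57; pay $2,738.19 → $5,476.38
Quarter 2: $5,476.38 +$27.38 interest = $5,503.76; pay $2,751.88 → $2,751.88
Quarter 3: $2,751.88 +$13.76 interest = $2,765.64; pay $2,765.64 → $0.00

$2,765.64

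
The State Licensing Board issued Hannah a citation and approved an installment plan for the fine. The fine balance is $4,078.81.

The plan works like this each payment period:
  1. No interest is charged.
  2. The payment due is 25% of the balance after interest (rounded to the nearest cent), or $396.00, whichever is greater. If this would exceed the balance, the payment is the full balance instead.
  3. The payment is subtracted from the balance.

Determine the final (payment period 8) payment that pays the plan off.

$102.56

# | Opening | Payment | End bal
1 | $4,078.81 | $1,019.70 | $3,059.11
2 | $3,059.11 | $764.78 | $2,294.33
3 | $2,294.33 | $573.58 | $1,720.75
4 | $1,720.75 | $430.19 | $1,290.56
5 | $1,290.56 | $396.00 | $894.56
6 | $894.56 | $396.00 | $498.56
7 | $498.56 | $396.00 | $102.56
8 | $102.56 | $102.56 | $0.00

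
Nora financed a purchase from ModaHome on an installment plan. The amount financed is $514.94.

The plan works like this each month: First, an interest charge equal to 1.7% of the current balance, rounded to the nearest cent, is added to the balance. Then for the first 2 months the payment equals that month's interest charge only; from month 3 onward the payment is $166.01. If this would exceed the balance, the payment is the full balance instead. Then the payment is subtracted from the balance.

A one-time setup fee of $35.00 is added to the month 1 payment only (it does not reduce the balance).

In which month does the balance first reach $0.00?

6

Month 1: opening $514.94; interest $8.75 → $523.69; payment $8.75 (+ $35.00 fee); balance $514.94
Month 2: opening $514.94; interest $8.75 → $523.69; payment $8.75; balance $514.94
Month 3: opening $514.94; interest $8.75 → $523.69; payment $166.01; balance $357.68
Month 4: opening $357.68; interest $6.08 → $363.76; payment $166.01; balance $197.75
Month 5: opening $197.75; interest $3.36 → $201.11; payment $166.01; balance $35.10
Month 6: opening $35.10; interest $0.60 → $35.70; payment $35.70; balance $0.00
Balance reaches $0.00 in month 6.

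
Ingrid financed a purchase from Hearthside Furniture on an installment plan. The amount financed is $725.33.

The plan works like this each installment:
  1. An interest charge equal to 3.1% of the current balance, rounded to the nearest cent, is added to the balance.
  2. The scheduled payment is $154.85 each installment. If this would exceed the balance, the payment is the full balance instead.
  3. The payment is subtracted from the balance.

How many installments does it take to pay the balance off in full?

# | Opening | Interest | Payment | End bal
1 | $725.33 | $22.49 | $154.85 | $592.97
2 | $592.97 | $18.38 | $154.85 | $456.50
3 | $456.50 | $14.15 | $154.85 | $315.80
4 | $315.80 | $9.79 | $154.85 | $170.74
5 | $170.74 | $5.29 | $154.85 | $21.18
6 | $21.18 | $0.66 | $21.84 | $0.00
Balance reaches $0.00 in installment 6.

6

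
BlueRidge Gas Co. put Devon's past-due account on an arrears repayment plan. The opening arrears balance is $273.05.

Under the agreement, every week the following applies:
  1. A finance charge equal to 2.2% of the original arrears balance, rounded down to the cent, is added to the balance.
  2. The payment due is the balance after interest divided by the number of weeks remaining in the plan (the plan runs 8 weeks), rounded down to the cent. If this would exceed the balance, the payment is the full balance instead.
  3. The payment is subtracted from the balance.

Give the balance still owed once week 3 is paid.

Week 1: $273.05 +$6.00 interest = $279.05; pay $34.88 → $244.17
Week 2: $244.17 +$6.00 interest = $250.17; pay $35.73 → $214.44
Week 3: $214.44 +$6.00 interest = $220.44; pay $36.74 → $183.70

$183.70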